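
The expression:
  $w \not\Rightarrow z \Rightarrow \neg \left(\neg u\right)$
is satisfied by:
  {z: True, u: True, w: False}
  {z: True, w: False, u: False}
  {u: True, w: False, z: False}
  {u: False, w: False, z: False}
  {z: True, u: True, w: True}
  {z: True, w: True, u: False}
  {u: True, w: True, z: False}


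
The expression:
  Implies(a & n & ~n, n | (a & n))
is always true.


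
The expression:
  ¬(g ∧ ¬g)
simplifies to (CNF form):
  True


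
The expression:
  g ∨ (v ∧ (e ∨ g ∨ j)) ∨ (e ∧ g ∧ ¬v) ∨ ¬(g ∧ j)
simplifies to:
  True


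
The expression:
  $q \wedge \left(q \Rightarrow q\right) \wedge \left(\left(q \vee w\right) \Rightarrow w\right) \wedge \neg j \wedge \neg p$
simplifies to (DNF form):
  $q \wedge w \wedge \neg j \wedge \neg p$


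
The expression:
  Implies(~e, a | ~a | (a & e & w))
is always true.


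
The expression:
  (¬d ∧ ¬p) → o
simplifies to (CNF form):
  d ∨ o ∨ p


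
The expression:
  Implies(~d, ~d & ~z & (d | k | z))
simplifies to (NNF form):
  d | (k & ~z)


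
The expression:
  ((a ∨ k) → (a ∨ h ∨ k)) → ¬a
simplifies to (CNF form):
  ¬a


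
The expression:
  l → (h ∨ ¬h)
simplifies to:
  True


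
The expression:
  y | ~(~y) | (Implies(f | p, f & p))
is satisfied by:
  {y: True, p: False, f: False}
  {f: True, y: True, p: False}
  {y: True, p: True, f: False}
  {f: True, y: True, p: True}
  {f: False, p: False, y: False}
  {f: True, p: True, y: False}


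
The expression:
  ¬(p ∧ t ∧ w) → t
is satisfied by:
  {t: True}


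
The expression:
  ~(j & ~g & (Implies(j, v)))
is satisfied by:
  {g: True, v: False, j: False}
  {v: False, j: False, g: False}
  {j: True, g: True, v: False}
  {j: True, v: False, g: False}
  {g: True, v: True, j: False}
  {v: True, g: False, j: False}
  {j: True, v: True, g: True}


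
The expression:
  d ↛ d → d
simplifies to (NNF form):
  True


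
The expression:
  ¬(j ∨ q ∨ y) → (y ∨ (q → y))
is always true.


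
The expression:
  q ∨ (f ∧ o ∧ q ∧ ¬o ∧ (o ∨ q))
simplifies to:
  q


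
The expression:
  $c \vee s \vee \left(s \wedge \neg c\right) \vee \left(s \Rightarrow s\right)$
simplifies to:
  $\text{True}$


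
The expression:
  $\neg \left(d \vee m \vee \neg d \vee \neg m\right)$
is never true.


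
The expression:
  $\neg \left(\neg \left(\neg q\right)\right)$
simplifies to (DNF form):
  $\neg q$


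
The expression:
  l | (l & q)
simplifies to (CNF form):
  l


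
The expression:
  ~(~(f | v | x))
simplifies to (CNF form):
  f | v | x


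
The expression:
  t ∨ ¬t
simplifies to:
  True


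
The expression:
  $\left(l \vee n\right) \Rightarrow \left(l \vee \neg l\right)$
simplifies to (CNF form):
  $\text{True}$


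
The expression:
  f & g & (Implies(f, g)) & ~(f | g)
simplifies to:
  False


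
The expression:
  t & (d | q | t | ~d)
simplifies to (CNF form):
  t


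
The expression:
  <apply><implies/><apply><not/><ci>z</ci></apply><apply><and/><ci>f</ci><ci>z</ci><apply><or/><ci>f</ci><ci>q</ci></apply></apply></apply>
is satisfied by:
  {z: True}


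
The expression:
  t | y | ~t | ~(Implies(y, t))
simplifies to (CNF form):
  True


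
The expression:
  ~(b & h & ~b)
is always true.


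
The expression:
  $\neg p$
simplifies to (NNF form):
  $\neg p$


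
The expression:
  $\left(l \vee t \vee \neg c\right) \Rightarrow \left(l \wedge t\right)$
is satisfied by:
  {l: True, t: True, c: True}
  {l: True, t: True, c: False}
  {c: True, l: False, t: False}


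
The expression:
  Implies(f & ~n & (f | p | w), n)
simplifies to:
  n | ~f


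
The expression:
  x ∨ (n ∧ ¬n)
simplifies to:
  x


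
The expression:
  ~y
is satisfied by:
  {y: False}


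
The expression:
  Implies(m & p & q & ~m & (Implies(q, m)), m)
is always true.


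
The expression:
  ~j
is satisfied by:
  {j: False}


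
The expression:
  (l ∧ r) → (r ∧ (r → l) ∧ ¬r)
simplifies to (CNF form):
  ¬l ∨ ¬r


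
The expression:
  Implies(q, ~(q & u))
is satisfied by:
  {u: False, q: False}
  {q: True, u: False}
  {u: True, q: False}


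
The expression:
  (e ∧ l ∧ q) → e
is always true.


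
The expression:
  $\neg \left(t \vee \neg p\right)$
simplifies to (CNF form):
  $p \wedge \neg t$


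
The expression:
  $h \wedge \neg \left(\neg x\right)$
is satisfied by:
  {h: True, x: True}


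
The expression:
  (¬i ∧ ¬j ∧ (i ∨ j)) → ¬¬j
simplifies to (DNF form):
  True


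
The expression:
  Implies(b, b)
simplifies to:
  True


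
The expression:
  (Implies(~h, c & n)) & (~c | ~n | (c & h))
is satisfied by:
  {h: True}


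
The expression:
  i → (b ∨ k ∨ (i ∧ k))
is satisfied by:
  {b: True, k: True, i: False}
  {b: True, i: False, k: False}
  {k: True, i: False, b: False}
  {k: False, i: False, b: False}
  {b: True, k: True, i: True}
  {b: True, i: True, k: False}
  {k: True, i: True, b: False}


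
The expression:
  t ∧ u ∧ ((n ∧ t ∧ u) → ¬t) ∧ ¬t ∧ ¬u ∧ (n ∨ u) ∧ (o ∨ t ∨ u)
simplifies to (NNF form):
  False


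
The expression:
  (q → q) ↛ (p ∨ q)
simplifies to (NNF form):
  ¬p ∧ ¬q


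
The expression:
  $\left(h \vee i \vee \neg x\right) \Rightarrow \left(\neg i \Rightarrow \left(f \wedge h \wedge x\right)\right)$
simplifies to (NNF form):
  $i \vee \left(f \wedge x\right) \vee \left(x \wedge \neg h\right)$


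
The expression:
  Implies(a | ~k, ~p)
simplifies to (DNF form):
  ~p | (k & ~a)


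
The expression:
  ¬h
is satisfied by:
  {h: False}


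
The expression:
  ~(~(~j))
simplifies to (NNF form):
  ~j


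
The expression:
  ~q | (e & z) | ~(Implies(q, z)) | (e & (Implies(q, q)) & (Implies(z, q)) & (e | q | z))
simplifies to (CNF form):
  e | ~q | ~z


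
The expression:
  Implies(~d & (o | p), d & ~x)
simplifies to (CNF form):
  (d | ~o) & (d | ~p)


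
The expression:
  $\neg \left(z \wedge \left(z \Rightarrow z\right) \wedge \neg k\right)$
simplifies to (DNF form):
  $k \vee \neg z$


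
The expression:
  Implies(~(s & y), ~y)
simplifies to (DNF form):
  s | ~y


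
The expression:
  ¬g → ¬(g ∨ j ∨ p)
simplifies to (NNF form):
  g ∨ (¬j ∧ ¬p)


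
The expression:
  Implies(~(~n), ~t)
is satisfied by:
  {t: False, n: False}
  {n: True, t: False}
  {t: True, n: False}


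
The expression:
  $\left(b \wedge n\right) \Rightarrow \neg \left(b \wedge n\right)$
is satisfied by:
  {n: False, b: False}
  {b: True, n: False}
  {n: True, b: False}


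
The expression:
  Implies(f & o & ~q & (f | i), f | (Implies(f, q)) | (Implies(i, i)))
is always true.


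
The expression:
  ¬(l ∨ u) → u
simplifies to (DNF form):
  l ∨ u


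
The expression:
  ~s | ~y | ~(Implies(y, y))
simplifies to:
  ~s | ~y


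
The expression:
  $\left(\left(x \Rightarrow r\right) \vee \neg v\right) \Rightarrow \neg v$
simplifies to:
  $\left(x \wedge \neg r\right) \vee \neg v$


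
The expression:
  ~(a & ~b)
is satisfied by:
  {b: True, a: False}
  {a: False, b: False}
  {a: True, b: True}


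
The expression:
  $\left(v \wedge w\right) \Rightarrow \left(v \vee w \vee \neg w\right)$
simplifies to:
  $\text{True}$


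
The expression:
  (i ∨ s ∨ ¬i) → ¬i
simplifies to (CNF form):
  ¬i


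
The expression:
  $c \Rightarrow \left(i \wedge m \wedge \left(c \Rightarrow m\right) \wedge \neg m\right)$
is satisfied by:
  {c: False}


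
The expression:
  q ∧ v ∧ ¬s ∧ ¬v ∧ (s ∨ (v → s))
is never true.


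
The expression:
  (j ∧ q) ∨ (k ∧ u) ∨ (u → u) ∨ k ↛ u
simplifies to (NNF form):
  True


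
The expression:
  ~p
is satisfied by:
  {p: False}


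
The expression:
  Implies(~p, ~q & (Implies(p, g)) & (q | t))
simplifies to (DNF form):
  p | (t & ~q)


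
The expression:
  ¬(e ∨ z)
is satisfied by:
  {e: False, z: False}


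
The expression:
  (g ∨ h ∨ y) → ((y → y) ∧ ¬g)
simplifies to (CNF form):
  ¬g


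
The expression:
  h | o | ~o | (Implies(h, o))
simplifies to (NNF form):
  True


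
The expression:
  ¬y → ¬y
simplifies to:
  True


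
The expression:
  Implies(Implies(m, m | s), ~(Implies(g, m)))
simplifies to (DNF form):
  g & ~m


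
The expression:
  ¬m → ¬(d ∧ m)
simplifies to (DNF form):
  True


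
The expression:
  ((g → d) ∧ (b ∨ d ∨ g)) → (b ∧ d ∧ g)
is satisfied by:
  {g: True, d: False, b: False}
  {g: False, d: False, b: False}
  {b: True, g: True, d: False}
  {b: True, d: True, g: True}


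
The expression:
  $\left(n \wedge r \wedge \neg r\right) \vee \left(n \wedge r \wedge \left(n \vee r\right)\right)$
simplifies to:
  $n \wedge r$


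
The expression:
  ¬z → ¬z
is always true.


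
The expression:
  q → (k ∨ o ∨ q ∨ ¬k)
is always true.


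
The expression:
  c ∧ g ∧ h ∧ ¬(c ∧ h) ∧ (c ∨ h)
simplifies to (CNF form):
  False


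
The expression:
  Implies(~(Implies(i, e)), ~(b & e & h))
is always true.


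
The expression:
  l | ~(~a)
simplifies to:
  a | l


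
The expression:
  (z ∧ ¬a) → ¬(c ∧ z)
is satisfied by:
  {a: True, c: False, z: False}
  {c: False, z: False, a: False}
  {a: True, z: True, c: False}
  {z: True, c: False, a: False}
  {a: True, c: True, z: False}
  {c: True, a: False, z: False}
  {a: True, z: True, c: True}


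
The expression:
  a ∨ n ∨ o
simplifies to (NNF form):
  a ∨ n ∨ o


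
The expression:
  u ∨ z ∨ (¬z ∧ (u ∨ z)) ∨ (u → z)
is always true.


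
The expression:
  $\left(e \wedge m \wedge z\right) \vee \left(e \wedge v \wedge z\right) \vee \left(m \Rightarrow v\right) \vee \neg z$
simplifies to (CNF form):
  $e \vee v \vee \neg m \vee \neg z$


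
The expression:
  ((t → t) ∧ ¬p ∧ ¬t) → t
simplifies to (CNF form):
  p ∨ t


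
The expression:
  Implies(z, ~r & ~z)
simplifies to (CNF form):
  ~z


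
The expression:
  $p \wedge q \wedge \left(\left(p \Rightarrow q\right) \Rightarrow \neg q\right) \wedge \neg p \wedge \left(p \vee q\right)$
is never true.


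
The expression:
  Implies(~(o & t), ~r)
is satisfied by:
  {t: True, o: True, r: False}
  {t: True, o: False, r: False}
  {o: True, t: False, r: False}
  {t: False, o: False, r: False}
  {r: True, t: True, o: True}


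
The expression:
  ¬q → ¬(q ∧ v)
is always true.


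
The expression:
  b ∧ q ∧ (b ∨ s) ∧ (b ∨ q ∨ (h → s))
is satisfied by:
  {b: True, q: True}


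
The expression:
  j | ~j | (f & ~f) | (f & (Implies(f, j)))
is always true.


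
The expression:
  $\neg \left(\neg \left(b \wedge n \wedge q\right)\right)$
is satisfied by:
  {b: True, q: True, n: True}


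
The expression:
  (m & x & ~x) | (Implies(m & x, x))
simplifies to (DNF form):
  True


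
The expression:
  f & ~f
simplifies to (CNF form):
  False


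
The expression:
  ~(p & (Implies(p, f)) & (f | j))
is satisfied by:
  {p: False, f: False}
  {f: True, p: False}
  {p: True, f: False}


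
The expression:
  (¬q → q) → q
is always true.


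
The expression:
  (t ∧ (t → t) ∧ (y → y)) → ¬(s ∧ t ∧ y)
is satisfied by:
  {s: False, t: False, y: False}
  {y: True, s: False, t: False}
  {t: True, s: False, y: False}
  {y: True, t: True, s: False}
  {s: True, y: False, t: False}
  {y: True, s: True, t: False}
  {t: True, s: True, y: False}


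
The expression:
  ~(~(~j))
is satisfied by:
  {j: False}


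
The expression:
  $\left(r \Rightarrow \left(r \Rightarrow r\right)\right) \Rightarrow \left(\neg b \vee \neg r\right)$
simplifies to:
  $\neg b \vee \neg r$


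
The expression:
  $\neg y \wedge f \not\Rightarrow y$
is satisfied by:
  {f: True, y: False}


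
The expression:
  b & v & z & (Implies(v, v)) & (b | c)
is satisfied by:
  {z: True, b: True, v: True}


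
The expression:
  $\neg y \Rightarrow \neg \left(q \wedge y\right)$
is always true.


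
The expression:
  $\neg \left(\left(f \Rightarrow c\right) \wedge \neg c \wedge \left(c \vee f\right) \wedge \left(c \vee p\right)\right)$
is always true.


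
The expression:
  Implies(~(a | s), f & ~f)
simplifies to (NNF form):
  a | s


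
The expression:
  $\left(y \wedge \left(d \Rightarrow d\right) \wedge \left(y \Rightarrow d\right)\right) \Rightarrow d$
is always true.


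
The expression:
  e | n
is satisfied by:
  {n: True, e: True}
  {n: True, e: False}
  {e: True, n: False}


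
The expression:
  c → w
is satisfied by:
  {w: True, c: False}
  {c: False, w: False}
  {c: True, w: True}


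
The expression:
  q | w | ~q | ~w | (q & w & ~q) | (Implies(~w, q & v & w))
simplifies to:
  True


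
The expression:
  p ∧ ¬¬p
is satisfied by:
  {p: True}


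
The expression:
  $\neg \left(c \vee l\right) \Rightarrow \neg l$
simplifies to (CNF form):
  $\text{True}$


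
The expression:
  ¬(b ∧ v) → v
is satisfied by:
  {v: True}


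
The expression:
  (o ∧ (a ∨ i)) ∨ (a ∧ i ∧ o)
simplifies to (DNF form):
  (a ∧ o) ∨ (i ∧ o)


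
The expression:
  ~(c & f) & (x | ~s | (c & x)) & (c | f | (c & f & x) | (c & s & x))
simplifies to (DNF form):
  (c & x & ~c) | (c & x & ~f) | (f & x & ~c) | (f & x & ~f) | (c & ~c & ~s) | (c & ~f & ~s) | (f & ~c & ~s) | (f & ~f & ~s)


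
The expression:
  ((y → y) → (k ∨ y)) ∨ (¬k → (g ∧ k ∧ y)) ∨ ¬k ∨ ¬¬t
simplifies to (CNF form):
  True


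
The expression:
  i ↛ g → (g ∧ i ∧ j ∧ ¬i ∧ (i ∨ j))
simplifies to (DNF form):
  g ∨ ¬i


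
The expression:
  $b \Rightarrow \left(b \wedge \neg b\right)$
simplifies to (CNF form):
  $\neg b$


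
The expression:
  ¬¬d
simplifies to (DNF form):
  d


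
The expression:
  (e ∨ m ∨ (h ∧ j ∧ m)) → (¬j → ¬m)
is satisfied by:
  {j: True, m: False}
  {m: False, j: False}
  {m: True, j: True}


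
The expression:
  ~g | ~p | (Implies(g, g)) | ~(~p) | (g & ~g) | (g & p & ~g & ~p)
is always true.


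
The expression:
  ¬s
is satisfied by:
  {s: False}


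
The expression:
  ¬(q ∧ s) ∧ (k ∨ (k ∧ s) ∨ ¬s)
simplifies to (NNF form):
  (k ∧ ¬q) ∨ ¬s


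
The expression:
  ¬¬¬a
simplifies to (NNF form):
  ¬a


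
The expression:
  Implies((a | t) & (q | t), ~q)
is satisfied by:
  {a: False, q: False, t: False}
  {t: True, a: False, q: False}
  {a: True, t: False, q: False}
  {t: True, a: True, q: False}
  {q: True, t: False, a: False}


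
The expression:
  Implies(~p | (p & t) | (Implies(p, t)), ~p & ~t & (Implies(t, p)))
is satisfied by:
  {t: False}


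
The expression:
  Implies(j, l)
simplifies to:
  l | ~j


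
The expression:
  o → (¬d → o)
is always true.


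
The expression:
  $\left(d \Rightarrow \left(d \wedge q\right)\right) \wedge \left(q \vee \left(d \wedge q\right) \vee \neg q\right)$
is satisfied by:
  {q: True, d: False}
  {d: False, q: False}
  {d: True, q: True}


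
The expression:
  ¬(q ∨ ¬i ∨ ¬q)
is never true.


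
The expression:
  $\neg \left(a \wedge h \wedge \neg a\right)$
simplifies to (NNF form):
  $\text{True}$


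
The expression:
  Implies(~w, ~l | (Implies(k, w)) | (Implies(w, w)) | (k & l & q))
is always true.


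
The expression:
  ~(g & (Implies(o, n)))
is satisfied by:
  {o: True, n: False, g: False}
  {n: False, g: False, o: False}
  {o: True, n: True, g: False}
  {n: True, o: False, g: False}
  {g: True, o: True, n: False}


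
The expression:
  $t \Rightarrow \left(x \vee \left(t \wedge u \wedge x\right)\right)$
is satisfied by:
  {x: True, t: False}
  {t: False, x: False}
  {t: True, x: True}


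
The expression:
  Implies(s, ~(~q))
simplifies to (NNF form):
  q | ~s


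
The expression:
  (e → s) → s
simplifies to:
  e ∨ s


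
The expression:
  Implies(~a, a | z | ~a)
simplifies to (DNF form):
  True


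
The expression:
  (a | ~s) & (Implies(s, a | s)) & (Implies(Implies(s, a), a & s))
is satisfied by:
  {a: True, s: True}


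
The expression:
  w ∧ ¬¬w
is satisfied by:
  {w: True}


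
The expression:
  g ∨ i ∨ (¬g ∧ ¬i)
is always true.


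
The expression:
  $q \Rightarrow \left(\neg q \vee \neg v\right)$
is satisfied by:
  {v: False, q: False}
  {q: True, v: False}
  {v: True, q: False}


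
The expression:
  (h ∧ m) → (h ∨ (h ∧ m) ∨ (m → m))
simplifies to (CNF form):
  True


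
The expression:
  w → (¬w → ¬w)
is always true.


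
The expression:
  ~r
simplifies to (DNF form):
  ~r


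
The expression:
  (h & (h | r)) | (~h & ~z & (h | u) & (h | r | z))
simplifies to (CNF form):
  (h | r) & (h | u) & (h | ~z)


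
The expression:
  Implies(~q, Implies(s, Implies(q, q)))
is always true.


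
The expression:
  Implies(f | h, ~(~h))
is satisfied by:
  {h: True, f: False}
  {f: False, h: False}
  {f: True, h: True}


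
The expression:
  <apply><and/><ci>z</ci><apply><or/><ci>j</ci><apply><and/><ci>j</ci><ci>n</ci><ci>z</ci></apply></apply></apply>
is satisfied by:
  {z: True, j: True}


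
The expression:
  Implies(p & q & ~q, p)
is always true.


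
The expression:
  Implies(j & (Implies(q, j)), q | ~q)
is always true.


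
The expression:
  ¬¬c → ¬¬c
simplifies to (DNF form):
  True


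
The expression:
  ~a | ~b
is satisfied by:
  {a: False, b: False}
  {b: True, a: False}
  {a: True, b: False}


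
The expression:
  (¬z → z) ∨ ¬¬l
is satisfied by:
  {z: True, l: True}
  {z: True, l: False}
  {l: True, z: False}


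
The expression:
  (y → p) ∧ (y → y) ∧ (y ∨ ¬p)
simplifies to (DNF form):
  (p ∧ y) ∨ (¬p ∧ ¬y)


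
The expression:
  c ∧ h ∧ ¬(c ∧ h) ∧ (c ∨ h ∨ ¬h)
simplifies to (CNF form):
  False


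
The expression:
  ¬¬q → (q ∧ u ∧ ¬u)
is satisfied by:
  {q: False}


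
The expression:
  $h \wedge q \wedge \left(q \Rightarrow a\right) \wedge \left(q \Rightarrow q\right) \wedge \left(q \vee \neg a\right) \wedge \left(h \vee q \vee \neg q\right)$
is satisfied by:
  {a: True, h: True, q: True}


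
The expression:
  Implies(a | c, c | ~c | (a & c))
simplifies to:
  True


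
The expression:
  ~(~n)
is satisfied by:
  {n: True}


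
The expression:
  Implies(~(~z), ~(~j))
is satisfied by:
  {j: True, z: False}
  {z: False, j: False}
  {z: True, j: True}


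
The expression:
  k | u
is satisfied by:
  {k: True, u: True}
  {k: True, u: False}
  {u: True, k: False}


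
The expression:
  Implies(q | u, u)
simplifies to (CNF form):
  u | ~q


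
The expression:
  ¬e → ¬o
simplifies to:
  e ∨ ¬o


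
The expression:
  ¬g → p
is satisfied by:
  {g: True, p: True}
  {g: True, p: False}
  {p: True, g: False}


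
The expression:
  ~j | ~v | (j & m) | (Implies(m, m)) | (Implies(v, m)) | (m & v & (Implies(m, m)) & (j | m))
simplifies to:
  True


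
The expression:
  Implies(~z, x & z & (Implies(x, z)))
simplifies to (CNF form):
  z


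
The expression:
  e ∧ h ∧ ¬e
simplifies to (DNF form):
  False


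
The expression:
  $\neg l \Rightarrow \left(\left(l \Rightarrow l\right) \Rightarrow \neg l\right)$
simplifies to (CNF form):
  $\text{True}$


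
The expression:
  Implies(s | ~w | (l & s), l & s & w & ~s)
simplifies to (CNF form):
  w & ~s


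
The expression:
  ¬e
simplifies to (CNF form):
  ¬e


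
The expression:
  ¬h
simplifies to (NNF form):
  ¬h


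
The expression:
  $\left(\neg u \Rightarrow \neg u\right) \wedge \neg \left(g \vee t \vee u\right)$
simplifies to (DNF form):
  $\neg g \wedge \neg t \wedge \neg u$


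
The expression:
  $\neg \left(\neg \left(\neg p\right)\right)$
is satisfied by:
  {p: False}


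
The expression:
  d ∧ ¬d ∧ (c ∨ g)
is never true.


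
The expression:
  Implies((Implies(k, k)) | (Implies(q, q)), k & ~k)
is never true.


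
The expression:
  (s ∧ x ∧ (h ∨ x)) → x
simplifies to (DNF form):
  True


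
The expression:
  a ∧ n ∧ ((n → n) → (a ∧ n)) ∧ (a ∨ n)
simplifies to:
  a ∧ n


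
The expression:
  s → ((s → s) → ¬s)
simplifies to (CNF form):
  ¬s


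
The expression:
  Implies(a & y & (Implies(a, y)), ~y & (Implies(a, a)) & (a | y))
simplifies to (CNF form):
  ~a | ~y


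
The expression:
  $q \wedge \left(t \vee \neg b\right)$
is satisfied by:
  {t: True, q: True, b: False}
  {q: True, b: False, t: False}
  {b: True, t: True, q: True}


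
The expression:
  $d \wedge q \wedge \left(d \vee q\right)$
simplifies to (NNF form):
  $d \wedge q$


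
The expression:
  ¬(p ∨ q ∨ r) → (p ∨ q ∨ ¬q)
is always true.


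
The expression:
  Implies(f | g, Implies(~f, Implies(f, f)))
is always true.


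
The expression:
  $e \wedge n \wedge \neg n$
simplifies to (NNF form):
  $\text{False}$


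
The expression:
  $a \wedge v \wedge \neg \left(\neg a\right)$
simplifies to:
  $a \wedge v$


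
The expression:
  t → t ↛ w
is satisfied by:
  {w: False, t: False}
  {t: True, w: False}
  {w: True, t: False}


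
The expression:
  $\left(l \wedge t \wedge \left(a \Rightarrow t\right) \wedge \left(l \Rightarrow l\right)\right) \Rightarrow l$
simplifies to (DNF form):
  $\text{True}$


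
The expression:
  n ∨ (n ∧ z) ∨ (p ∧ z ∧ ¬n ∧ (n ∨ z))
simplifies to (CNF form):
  (n ∨ p) ∧ (n ∨ z)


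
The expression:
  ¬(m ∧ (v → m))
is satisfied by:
  {m: False}


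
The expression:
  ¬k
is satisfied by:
  {k: False}


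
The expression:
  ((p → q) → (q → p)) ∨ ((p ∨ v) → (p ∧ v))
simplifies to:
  p ∨ ¬q ∨ ¬v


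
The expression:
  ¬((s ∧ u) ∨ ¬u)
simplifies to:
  u ∧ ¬s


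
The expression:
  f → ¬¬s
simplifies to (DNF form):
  s ∨ ¬f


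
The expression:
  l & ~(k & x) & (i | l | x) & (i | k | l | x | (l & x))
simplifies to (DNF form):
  (l & ~k) | (l & ~x)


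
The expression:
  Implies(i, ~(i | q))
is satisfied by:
  {i: False}


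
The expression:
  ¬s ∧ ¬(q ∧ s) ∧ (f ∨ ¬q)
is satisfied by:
  {f: True, s: False, q: False}
  {f: False, s: False, q: False}
  {q: True, f: True, s: False}


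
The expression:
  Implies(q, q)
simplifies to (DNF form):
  True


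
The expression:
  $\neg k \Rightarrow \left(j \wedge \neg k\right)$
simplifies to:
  $j \vee k$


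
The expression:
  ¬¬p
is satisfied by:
  {p: True}


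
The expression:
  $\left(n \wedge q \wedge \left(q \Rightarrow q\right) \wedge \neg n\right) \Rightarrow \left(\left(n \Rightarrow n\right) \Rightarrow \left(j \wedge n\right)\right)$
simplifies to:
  $\text{True}$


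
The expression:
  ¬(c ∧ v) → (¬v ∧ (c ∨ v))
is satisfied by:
  {c: True}


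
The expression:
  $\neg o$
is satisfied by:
  {o: False}


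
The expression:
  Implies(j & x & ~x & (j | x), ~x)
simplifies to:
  True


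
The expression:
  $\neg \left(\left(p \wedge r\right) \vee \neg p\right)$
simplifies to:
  $p \wedge \neg r$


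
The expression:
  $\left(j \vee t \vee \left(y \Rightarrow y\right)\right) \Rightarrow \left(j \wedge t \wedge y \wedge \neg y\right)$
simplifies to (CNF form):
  $\text{False}$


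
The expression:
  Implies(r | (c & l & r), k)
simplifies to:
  k | ~r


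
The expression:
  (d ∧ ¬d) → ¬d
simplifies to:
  True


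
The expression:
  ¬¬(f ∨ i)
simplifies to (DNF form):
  f ∨ i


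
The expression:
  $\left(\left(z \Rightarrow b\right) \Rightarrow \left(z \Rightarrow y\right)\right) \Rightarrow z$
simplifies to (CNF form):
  $z$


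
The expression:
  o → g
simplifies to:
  g ∨ ¬o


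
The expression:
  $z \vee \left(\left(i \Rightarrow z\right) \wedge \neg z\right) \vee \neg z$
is always true.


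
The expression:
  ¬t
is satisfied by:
  {t: False}


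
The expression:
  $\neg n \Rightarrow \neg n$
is always true.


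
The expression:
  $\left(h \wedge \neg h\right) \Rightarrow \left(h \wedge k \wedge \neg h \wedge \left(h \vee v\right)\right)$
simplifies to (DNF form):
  $\text{True}$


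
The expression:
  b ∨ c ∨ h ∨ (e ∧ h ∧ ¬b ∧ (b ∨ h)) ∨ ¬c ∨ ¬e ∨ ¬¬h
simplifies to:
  True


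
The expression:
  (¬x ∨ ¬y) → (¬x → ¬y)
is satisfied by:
  {x: True, y: False}
  {y: False, x: False}
  {y: True, x: True}


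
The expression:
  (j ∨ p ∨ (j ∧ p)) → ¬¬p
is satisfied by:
  {p: True, j: False}
  {j: False, p: False}
  {j: True, p: True}


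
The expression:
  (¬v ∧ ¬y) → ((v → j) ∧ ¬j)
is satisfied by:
  {y: True, v: True, j: False}
  {y: True, v: False, j: False}
  {v: True, y: False, j: False}
  {y: False, v: False, j: False}
  {j: True, y: True, v: True}
  {j: True, y: True, v: False}
  {j: True, v: True, y: False}


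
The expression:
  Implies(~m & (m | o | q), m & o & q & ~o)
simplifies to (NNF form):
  m | (~o & ~q)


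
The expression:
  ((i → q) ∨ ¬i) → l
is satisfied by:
  {i: True, l: True, q: False}
  {l: True, q: False, i: False}
  {i: True, l: True, q: True}
  {l: True, q: True, i: False}
  {i: True, q: False, l: False}


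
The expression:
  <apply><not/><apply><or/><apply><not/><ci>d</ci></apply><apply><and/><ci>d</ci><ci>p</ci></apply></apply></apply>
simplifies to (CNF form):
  <apply><and/><ci>d</ci><apply><not/><ci>p</ci></apply></apply>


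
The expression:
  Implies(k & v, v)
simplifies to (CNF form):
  True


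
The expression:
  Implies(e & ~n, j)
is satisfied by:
  {n: True, j: True, e: False}
  {n: True, j: False, e: False}
  {j: True, n: False, e: False}
  {n: False, j: False, e: False}
  {n: True, e: True, j: True}
  {n: True, e: True, j: False}
  {e: True, j: True, n: False}


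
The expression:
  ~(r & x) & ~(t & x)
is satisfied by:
  {r: False, x: False, t: False}
  {t: True, r: False, x: False}
  {r: True, t: False, x: False}
  {t: True, r: True, x: False}
  {x: True, t: False, r: False}


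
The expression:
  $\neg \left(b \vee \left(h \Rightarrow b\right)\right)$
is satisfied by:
  {h: True, b: False}


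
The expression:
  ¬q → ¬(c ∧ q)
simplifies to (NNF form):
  True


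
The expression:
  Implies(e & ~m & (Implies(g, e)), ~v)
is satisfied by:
  {m: True, v: False, e: False}
  {v: False, e: False, m: False}
  {e: True, m: True, v: False}
  {e: True, v: False, m: False}
  {m: True, v: True, e: False}
  {v: True, m: False, e: False}
  {e: True, v: True, m: True}


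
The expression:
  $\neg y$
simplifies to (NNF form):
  $\neg y$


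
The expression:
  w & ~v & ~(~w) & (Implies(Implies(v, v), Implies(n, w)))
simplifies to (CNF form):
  w & ~v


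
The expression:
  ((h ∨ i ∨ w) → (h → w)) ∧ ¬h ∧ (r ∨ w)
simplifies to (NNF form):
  ¬h ∧ (r ∨ w)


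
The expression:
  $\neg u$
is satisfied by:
  {u: False}


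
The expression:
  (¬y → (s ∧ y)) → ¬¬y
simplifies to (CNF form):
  True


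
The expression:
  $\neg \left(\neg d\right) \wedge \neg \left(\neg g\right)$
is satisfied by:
  {d: True, g: True}


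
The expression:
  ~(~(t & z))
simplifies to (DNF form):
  t & z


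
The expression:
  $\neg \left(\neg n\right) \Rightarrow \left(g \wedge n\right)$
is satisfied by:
  {g: True, n: False}
  {n: False, g: False}
  {n: True, g: True}


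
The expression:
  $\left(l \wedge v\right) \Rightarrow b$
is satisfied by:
  {b: True, l: False, v: False}
  {l: False, v: False, b: False}
  {b: True, v: True, l: False}
  {v: True, l: False, b: False}
  {b: True, l: True, v: False}
  {l: True, b: False, v: False}
  {b: True, v: True, l: True}


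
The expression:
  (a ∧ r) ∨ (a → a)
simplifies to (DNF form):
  True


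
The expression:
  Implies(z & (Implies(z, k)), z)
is always true.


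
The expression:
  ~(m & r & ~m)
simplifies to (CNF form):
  True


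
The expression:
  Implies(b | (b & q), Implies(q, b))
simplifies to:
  True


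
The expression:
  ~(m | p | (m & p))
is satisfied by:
  {p: False, m: False}


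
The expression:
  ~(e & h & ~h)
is always true.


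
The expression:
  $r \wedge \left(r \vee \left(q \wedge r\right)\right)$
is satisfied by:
  {r: True}


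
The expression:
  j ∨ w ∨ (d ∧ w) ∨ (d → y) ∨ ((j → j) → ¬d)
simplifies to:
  j ∨ w ∨ y ∨ ¬d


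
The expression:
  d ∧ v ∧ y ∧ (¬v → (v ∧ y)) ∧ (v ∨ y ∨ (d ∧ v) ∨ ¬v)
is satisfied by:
  {d: True, y: True, v: True}


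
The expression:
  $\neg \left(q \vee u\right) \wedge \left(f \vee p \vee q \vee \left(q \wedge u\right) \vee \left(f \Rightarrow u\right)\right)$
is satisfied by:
  {q: False, u: False}


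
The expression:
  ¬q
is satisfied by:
  {q: False}


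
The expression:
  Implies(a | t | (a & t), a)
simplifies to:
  a | ~t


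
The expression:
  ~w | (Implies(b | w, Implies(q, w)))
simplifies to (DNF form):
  True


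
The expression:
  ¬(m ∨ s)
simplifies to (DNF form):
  ¬m ∧ ¬s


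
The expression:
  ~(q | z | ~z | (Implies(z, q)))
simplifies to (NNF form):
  False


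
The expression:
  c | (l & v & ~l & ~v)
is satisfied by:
  {c: True}


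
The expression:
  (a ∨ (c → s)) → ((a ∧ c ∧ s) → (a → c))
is always true.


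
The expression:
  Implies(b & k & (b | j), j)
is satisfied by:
  {j: True, k: False, b: False}
  {j: False, k: False, b: False}
  {b: True, j: True, k: False}
  {b: True, j: False, k: False}
  {k: True, j: True, b: False}
  {k: True, j: False, b: False}
  {k: True, b: True, j: True}


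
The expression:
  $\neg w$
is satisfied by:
  {w: False}


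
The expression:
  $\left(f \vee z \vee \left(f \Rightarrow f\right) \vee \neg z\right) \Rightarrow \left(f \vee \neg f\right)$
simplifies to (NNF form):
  $\text{True}$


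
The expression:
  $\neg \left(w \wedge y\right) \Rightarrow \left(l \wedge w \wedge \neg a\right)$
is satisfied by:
  {y: True, l: True, w: True, a: False}
  {y: True, w: True, a: False, l: False}
  {y: True, l: True, w: True, a: True}
  {y: True, w: True, a: True, l: False}
  {w: True, l: True, a: False, y: False}


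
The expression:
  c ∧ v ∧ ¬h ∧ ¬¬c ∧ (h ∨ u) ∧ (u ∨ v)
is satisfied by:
  {c: True, u: True, v: True, h: False}


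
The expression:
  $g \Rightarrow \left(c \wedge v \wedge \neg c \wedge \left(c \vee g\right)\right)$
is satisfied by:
  {g: False}


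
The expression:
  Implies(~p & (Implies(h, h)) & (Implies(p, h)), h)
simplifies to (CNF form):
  h | p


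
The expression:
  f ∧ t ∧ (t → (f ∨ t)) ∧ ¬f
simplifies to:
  False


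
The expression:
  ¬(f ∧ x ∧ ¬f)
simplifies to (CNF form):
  True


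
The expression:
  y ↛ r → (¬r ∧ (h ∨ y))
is always true.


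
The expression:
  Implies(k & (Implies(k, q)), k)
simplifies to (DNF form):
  True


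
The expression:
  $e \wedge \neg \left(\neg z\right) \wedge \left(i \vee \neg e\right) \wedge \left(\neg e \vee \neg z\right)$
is never true.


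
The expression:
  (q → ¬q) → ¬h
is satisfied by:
  {q: True, h: False}
  {h: False, q: False}
  {h: True, q: True}


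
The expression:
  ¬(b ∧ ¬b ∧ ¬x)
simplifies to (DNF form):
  True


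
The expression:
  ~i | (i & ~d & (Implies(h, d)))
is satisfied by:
  {d: False, i: False, h: False}
  {h: True, d: False, i: False}
  {d: True, h: False, i: False}
  {h: True, d: True, i: False}
  {i: True, h: False, d: False}


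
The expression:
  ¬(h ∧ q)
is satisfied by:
  {h: False, q: False}
  {q: True, h: False}
  {h: True, q: False}


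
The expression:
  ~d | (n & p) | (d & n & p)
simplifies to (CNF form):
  (n | ~d) & (p | ~d)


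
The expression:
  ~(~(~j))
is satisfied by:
  {j: False}


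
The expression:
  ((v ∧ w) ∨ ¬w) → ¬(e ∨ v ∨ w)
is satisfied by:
  {w: True, v: False, e: False}
  {v: False, e: False, w: False}
  {w: True, e: True, v: False}


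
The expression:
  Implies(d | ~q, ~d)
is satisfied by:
  {d: False}


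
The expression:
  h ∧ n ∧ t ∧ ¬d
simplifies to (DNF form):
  h ∧ n ∧ t ∧ ¬d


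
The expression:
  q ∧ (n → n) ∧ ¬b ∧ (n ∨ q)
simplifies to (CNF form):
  q ∧ ¬b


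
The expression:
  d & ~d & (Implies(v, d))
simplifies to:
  False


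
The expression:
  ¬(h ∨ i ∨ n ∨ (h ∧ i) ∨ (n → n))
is never true.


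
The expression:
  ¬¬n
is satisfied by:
  {n: True}


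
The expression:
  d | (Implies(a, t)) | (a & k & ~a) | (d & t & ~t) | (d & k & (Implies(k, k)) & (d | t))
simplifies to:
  d | t | ~a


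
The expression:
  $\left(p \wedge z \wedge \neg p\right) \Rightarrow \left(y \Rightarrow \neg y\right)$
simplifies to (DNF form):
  $\text{True}$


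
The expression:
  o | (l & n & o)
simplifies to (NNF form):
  o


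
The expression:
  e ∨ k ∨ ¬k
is always true.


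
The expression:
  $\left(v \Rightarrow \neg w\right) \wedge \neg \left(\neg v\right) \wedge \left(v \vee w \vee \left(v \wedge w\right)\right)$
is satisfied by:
  {v: True, w: False}


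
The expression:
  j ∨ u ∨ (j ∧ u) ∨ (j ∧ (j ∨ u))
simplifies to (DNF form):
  j ∨ u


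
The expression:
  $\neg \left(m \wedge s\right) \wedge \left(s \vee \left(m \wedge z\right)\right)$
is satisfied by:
  {z: True, s: True, m: False}
  {s: True, m: False, z: False}
  {z: True, m: True, s: False}


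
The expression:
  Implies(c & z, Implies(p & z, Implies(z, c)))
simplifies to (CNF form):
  True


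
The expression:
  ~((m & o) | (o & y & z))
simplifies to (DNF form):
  ~o | (~m & ~y) | (~m & ~z)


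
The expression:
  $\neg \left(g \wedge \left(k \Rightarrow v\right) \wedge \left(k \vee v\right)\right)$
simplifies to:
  $\neg g \vee \neg v$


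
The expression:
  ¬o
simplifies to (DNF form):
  ¬o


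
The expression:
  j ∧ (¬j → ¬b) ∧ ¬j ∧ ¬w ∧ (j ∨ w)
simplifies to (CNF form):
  False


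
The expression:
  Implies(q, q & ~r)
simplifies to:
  ~q | ~r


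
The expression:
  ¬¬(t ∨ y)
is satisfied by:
  {y: True, t: True}
  {y: True, t: False}
  {t: True, y: False}


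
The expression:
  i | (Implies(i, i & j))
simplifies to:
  True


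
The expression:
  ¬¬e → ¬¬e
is always true.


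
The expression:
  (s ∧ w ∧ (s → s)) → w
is always true.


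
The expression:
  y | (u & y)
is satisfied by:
  {y: True}


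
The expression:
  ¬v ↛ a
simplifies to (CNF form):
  a ∨ ¬v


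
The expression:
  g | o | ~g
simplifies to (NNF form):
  True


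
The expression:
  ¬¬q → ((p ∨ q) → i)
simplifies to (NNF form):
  i ∨ ¬q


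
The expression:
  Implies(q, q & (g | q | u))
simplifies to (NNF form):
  True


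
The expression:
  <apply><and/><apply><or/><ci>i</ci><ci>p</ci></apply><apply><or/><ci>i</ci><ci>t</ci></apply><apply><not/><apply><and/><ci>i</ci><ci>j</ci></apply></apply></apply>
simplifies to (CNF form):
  <apply><and/><apply><or/><ci>i</ci><ci>p</ci></apply><apply><or/><ci>i</ci><ci>t</ci></apply><apply><or/><apply><not/><ci>i</ci></apply><apply><not/><ci>j</ci></apply></apply></apply>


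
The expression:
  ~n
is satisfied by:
  {n: False}


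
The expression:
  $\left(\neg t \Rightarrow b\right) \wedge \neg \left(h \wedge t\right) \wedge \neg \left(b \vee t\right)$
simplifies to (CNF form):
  $\text{False}$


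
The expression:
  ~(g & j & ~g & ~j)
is always true.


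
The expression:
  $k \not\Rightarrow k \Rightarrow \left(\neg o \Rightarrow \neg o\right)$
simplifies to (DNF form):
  $\text{True}$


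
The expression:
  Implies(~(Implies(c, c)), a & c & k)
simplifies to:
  True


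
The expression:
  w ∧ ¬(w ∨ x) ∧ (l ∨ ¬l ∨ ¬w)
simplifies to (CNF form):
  False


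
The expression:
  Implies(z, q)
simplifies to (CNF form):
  q | ~z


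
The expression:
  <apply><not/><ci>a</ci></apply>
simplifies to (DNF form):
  <apply><not/><ci>a</ci></apply>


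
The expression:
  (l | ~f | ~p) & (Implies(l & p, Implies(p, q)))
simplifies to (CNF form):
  (l | ~f | ~p) & (l | ~l | ~p) & (q | ~f | ~p) & (q | ~l | ~p)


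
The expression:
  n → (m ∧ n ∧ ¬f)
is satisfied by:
  {m: True, n: False, f: False}
  {m: False, n: False, f: False}
  {f: True, m: True, n: False}
  {f: True, m: False, n: False}
  {n: True, m: True, f: False}


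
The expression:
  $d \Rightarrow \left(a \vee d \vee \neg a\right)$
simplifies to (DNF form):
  $\text{True}$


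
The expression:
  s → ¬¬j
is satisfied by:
  {j: True, s: False}
  {s: False, j: False}
  {s: True, j: True}


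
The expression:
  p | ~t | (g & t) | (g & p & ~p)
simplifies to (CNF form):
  g | p | ~t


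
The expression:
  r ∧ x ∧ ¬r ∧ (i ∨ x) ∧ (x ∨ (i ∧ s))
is never true.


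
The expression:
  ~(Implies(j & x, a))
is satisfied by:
  {j: True, x: True, a: False}


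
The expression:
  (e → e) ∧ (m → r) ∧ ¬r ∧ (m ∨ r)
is never true.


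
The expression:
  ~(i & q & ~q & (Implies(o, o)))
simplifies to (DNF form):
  True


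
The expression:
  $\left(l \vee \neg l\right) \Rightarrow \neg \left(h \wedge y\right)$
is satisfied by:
  {h: False, y: False}
  {y: True, h: False}
  {h: True, y: False}


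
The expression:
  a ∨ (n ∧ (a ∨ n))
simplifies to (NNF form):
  a ∨ n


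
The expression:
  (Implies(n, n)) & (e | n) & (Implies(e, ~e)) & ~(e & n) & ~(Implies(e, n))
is never true.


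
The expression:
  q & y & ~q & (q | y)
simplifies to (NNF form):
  False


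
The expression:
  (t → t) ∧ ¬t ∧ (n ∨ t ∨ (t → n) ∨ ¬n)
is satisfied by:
  {t: False}


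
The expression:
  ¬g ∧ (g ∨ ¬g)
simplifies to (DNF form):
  ¬g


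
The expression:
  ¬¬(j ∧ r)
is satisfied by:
  {r: True, j: True}


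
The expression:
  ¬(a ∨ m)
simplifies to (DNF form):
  ¬a ∧ ¬m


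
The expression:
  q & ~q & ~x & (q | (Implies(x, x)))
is never true.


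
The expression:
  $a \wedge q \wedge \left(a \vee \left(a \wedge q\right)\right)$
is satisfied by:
  {a: True, q: True}
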